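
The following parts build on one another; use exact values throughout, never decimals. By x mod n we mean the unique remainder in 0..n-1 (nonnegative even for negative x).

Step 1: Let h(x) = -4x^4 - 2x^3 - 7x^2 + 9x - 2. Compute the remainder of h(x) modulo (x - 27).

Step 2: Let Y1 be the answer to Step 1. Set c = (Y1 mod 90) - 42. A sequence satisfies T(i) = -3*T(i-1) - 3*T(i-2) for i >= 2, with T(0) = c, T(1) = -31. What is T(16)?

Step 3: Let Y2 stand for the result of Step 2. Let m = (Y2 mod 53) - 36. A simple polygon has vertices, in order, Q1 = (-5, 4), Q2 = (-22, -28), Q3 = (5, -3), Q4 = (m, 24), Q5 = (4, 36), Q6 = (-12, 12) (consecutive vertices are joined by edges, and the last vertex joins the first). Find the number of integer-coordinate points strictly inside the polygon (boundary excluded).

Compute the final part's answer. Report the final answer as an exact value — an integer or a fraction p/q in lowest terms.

Step 1: remainder = value at the root: -4*(27)^4 - 2*(27)^3 - 7*(27)^2 + 9*(27)^1 - 2 = (-2125764) + (-39366) + (-5103) + (243) + (-2) = -2169992; answer -2169992
Step 2: Y1 = -2169992; c = 46; T(2) = -3*(-31) - 3*(46) = -45; iterating: T(2)=-45, T(3)=228, T(4)=-549, T(5)=963, T(6)=-1242, T(7)=837, T(8)=1215, T(9)=-6156, T(10)=14823, T(11)=-26001, T(12)=33534, T(13)=-22599, T(14)=-32805, T(15)=166212, T(16)=-400221; answer -400221
Step 3: Y2 = -400221; m = -1; cross terms: (-5*-28 - -22*4)=228, (-22*-3 - 5*-28)=206, (5*24 - -1*-3)=117, (-1*36 - 4*24)=-132, (4*12 - -12*36)=480, (-12*4 - -5*12)=12; twice the area = |911| = 911; area = 911/2; boundary points = 1 + 1 + 3 + 1 + 8 + 1 = 15; strictly interior points = area - boundary/2 + 1 = 449; answer 449

449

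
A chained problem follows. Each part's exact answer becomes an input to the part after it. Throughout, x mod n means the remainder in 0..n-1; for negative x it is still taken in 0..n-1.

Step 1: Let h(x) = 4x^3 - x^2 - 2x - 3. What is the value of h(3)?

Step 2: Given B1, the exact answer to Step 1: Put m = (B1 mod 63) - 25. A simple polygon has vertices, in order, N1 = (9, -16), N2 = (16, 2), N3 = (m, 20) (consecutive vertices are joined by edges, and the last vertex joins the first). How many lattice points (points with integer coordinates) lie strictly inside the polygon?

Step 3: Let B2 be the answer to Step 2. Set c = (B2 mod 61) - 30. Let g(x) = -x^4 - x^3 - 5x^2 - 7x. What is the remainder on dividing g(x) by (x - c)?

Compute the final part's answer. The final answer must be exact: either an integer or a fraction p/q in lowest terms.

Step 1: 4*(3)^3 - 1*(3)^2 - 2*(3)^1 - 3 = (108) + (-9) + (-6) + (-3) = 90; answer 90
Step 2: B1 = 90; m = 2; cross terms: (9*2 - 16*-16)=274, (16*20 - 2*2)=316, (2*-16 - 9*20)=-212; twice the area = |378| = 378; area = 189; boundary points = 1 + 2 + 1 = 4; strictly interior points = area - boundary/2 + 1 = 188; answer 188
Step 3: B2 = 188; c = -25; remainder = value at the root: -1*(-25)^4 - 1*(-25)^3 - 5*(-25)^2 - 7*(-25)^1 = (-390625) + (15625) + (-3125) + (175) = -377950; answer -377950

-377950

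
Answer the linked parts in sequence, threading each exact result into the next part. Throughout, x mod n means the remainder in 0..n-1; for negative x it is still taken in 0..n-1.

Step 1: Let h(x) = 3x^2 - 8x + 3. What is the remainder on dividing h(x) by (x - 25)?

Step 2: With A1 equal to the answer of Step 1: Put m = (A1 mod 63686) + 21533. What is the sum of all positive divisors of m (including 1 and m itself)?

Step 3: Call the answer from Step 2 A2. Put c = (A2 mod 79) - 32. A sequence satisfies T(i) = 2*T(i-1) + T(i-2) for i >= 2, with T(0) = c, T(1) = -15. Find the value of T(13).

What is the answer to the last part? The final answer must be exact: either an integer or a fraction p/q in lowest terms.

Step 1: remainder = value at the root: 3*(25)^2 - 8*(25)^1 + 3 = (1875) + (-200) + (3) = 1678; answer 1678
Step 2: A1 = 1678; m = 23211; 23211 = 3^2 * 2579; sigma = (1 + 3 + 9) * (1 + 2579) = 13 * 2580 = 33540; answer 33540
Step 3: A2 = 33540; c = 12; T(2) = 2*(-15) + 1*(12) = -18; iterating: T(2)=-18, T(3)=-51, T(4)=-120, T(5)=-291, T(6)=-702, T(7)=-1695, T(8)=-4092, T(9)=-9879, T(10)=-23850, T(11)=-57579, T(12)=-139008, T(13)=-335595; answer -335595

-335595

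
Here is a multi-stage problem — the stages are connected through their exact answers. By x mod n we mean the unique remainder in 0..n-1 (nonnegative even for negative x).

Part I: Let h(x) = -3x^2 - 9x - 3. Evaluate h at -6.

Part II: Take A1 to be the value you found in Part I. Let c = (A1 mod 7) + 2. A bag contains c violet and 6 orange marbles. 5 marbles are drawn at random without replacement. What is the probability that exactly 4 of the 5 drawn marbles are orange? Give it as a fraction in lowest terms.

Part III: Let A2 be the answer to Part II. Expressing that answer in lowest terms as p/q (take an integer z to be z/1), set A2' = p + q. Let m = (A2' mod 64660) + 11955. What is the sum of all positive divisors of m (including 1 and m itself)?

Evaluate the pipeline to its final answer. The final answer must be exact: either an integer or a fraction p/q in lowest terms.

Part I: -3*(-6)^2 - 9*(-6)^1 - 3 = (-108) + (54) + (-3) = -57; answer -57
Part II: A1 = -57; c = 8; total draws C(14,5) = 2002; favorable C(6,4)*C(8,1) = 120; P = 60/1001; answer 60/1001
Part III: A2 = 60/1001; threaded value p + q = 1061; m = 13016; 13016 = 2^3 * 1627; sigma = (1 + 2 + 4 + 8) * (1 + 1627) = 15 * 1628 = 24420; answer 24420

24420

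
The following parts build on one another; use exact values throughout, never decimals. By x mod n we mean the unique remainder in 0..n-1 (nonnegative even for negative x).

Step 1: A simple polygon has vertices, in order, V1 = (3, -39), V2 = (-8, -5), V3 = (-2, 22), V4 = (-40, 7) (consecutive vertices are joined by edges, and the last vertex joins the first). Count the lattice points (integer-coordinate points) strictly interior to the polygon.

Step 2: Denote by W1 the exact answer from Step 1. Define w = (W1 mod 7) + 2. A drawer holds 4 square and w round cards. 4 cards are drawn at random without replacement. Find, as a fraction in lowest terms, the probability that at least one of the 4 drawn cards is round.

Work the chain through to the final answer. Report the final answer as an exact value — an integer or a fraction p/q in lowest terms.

Step 1: cross terms: (3*-5 - -8*-39)=-327, (-8*22 - -2*-5)=-186, (-2*7 - -40*22)=866, (-40*-39 - 3*7)=1539; twice the area = |1892| = 1892; area = 946; boundary points = 1 + 3 + 1 + 1 = 6; strictly interior points = area - boundary/2 + 1 = 944; answer 944
Step 2: W1 = 944; w = 8; total draws C(12,4) = 495; complement C(4,4) = 1; favorable 495 - 1 = 494; P = 494/495; answer 494/495

494/495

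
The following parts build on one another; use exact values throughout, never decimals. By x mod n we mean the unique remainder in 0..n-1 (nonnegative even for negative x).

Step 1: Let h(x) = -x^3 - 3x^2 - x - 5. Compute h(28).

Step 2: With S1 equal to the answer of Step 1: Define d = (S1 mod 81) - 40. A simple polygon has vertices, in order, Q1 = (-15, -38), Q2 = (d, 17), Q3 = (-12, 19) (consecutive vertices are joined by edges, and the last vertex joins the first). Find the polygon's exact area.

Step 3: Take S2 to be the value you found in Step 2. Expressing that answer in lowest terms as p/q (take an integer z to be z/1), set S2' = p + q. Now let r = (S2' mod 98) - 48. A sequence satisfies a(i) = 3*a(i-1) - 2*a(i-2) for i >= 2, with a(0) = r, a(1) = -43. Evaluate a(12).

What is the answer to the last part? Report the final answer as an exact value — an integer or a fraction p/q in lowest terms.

Step 1: -1*(28)^3 - 3*(28)^2 - 1*(28)^1 - 5 = (-21952) + (-2352) + (-28) + (-5) = -24337; answer -24337
Step 2: S1 = -24337; d = 4; cross terms: (-15*17 - 4*-38)=-103, (4*19 - -12*17)=280, (-12*-38 - -15*19)=741; twice the area = |918| = 918; area = 459; answer 459
Step 3: S2 = 459; threaded value p + q = 460; r = 20; a(2) = 3*(-43) - 2*(20) = -169; iterating: a(2)=-169, a(3)=-421, a(4)=-925, a(5)=-1933, a(6)=-3949, a(7)=-7981, a(8)=-16045, a(9)=-32173, a(10)=-64429, a(11)=-128941, a(12)=-257965; answer -257965

-257965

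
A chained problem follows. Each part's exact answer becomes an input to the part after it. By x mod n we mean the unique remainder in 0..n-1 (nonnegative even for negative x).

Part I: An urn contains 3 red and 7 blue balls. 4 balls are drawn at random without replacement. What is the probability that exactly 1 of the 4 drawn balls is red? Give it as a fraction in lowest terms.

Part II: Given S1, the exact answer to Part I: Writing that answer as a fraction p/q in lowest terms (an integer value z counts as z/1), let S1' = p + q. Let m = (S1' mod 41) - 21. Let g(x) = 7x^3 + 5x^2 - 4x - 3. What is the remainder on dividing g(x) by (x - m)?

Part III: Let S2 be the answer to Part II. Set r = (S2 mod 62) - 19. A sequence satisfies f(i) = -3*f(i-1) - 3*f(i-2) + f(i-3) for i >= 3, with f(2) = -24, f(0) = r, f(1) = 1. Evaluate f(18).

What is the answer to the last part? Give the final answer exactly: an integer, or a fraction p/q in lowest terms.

1250976

Part I: total draws C(10,4) = 210; favorable C(3,1)*C(7,3) = 105; P = 1/2; answer 1/2
Part II: S1 = 1/2; threaded value p + q = 3; m = -18; remainder = value at the root: 7*(-18)^3 + 5*(-18)^2 - 4*(-18)^1 - 3 = (-40824) + (1620) + (72) + (-3) = -39135; answer -39135
Part III: S2 = -39135; r = 30; f(3) = -3*(-24) - 3*(1) + 1*(30) = 99; iterating: f(3)=99, f(4)=-224, f(5)=351, f(6)=-282, f(7)=-431, f(8)=2490, f(9)=-6459, f(10)=11476, f(11)=-12561, f(12)=-3204, f(13)=58771, f(14)=-179262, f(15)=358269, f(16)=-478250, f(17)=180681, f(18)=1250976; answer 1250976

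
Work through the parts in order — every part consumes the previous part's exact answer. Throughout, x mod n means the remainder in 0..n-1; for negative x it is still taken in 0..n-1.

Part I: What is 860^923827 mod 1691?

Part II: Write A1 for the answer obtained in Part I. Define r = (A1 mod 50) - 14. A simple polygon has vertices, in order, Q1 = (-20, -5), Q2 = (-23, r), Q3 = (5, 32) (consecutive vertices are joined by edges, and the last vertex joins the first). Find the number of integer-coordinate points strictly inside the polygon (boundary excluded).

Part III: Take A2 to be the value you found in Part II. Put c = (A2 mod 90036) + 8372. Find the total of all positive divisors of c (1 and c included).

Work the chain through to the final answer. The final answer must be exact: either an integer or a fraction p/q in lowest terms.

Part I: squarings mod 1691: 860^1=860, 860^2=633, 860^4=1613, 860^8=1011, 860^16=757, 860^32=1491, 860^64=1107, 860^128=1165, 860^256=1043, 860^512=536, 860^1024=1517, 860^2048=1529, 860^4096=879, 860^8192=1545, 860^16384=1024, 860^32768=156, 860^65536=662, 860^131072=275, 860^262144=1221, 860^524288=1070; 860^923827 = 860^1 * 860^2 * 860^16 * 860^32 * 860^128 * 860^2048 * 860^4096 * 860^131072 * 860^262144 * 860^524288 = 1480 (mod 1691); answer 1480
Part II: A1 = 1480; r = 16; cross terms: (-20*16 - -23*-5)=-435, (-23*32 - 5*16)=-816, (5*-5 - -20*32)=615; twice the area = |-636| = 636; area = 318; boundary points = 3 + 4 + 1 = 8; strictly interior points = area - boundary/2 + 1 = 315; answer 315
Part III: A2 = 315; c = 8687; 8687 = 7 * 17 * 73; sigma = (1 + 7) * (1 + 17) * (1 + 73) = 8 * 18 * 74 = 10656; answer 10656

10656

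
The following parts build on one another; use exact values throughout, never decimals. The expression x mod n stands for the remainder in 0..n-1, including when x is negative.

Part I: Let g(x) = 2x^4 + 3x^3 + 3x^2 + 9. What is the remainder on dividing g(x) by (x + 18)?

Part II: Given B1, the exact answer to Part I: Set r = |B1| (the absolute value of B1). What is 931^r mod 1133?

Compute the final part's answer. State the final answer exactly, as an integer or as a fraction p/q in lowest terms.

545

Part I: remainder = value at the root: 2*(-18)^4 + 3*(-18)^3 + 3*(-18)^2 + 9 = (209952) + (-17496) + (972) + (9) = 193437; answer 193437
Part II: B1 = 193437; r = 193437; squarings mod 1133: 931^1=931, 931^2=16, 931^4=256, 931^8=955, 931^16=1093, 931^32=467, 931^64=553, 931^128=1032, 931^256=4, 931^512=16, 931^1024=256, 931^2048=955, 931^4096=1093, 931^8192=467, 931^16384=553, 931^32768=1032, 931^65536=4, 931^131072=16; 931^193437 = 931^1 * 931^4 * 931^8 * 931^16 * 931^128 * 931^256 * 931^512 * 931^4096 * 931^8192 * 931^16384 * 931^32768 * 931^131072 = 545 (mod 1133); answer 545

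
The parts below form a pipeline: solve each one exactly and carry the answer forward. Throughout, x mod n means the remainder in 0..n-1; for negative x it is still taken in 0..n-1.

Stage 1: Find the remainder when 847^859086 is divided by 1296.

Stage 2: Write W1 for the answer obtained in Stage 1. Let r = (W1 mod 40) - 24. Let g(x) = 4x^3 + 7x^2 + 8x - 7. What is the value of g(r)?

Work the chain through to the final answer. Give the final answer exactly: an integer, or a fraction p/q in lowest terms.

Stage 1: squarings mod 1296: 847^1=847, 847^2=721, 847^4=145, 847^8=289, 847^16=577, 847^32=1153, 847^64=1009, 847^128=721, 847^256=145, 847^512=289, 847^1024=577, 847^2048=1153, 847^4096=1009, 847^8192=721, 847^16384=145, 847^32768=289, 847^65536=577, 847^131072=1153, 847^262144=1009, 847^524288=721; 847^859086 = 847^2 * 847^4 * 847^8 * 847^64 * 847^128 * 847^256 * 847^512 * 847^2048 * 847^4096 * 847^65536 * 847^262144 * 847^524288 = 1 (mod 1296); answer 1
Stage 2: W1 = 1; r = -23; 4*(-23)^3 + 7*(-23)^2 + 8*(-23)^1 - 7 = (-48668) + (3703) + (-184) + (-7) = -45156; answer -45156

-45156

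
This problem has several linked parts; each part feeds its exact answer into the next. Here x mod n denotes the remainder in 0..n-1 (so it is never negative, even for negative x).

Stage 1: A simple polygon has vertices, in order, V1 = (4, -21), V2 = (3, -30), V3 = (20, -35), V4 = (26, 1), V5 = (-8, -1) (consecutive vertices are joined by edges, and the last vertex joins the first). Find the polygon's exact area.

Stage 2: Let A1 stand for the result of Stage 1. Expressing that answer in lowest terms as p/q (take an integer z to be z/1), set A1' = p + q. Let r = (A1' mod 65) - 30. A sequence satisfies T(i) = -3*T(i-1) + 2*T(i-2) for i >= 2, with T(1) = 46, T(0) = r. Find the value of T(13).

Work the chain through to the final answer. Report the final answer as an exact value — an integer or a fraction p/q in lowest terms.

131168044

Stage 1: cross terms: (4*-30 - 3*-21)=-57, (3*-35 - 20*-30)=495, (20*1 - 26*-35)=930, (26*-1 - -8*1)=-18, (-8*-21 - 4*-1)=172; twice the area = |1522| = 1522; area = 761; answer 761
Stage 2: A1 = 761; threaded value p + q = 762; r = 17; T(2) = -3*(46) + 2*(17) = -104; iterating: T(2)=-104, T(3)=404, T(4)=-1420, T(5)=5068, T(6)=-18044, T(7)=64268, T(8)=-228892, T(9)=815212, T(10)=-2903420, T(11)=10340684, T(12)=-36828892, T(13)=131168044; answer 131168044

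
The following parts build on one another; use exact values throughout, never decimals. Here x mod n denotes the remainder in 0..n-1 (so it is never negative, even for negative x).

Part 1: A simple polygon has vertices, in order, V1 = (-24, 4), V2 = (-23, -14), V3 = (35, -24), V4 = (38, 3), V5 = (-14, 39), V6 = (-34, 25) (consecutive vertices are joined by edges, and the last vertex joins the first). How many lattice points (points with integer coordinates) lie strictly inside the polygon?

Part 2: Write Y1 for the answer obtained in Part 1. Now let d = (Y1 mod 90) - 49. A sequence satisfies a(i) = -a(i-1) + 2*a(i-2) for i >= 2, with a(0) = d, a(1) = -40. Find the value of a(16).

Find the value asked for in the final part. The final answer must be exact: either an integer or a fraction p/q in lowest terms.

Part 1: cross terms: (-24*-14 - -23*4)=428, (-23*-24 - 35*-14)=1042, (35*3 - 38*-24)=1017, (38*39 - -14*3)=1524, (-14*25 - -34*39)=976, (-34*4 - -24*25)=464; twice the area = |5451| = 5451; area = 5451/2; boundary points = 1 + 2 + 3 + 4 + 2 + 1 = 13; strictly interior points = area - boundary/2 + 1 = 2720; answer 2720
Part 2: Y1 = 2720; d = -29; a(2) = -1*(-40) + 2*(-29) = -18; iterating: a(2)=-18, a(3)=-62, a(4)=26, a(5)=-150, a(6)=202, a(7)=-502, a(8)=906, a(9)=-1910, a(10)=3722, a(11)=-7542, a(12)=14986, a(13)=-30070, a(14)=60042, a(15)=-120182, a(16)=240266; answer 240266

240266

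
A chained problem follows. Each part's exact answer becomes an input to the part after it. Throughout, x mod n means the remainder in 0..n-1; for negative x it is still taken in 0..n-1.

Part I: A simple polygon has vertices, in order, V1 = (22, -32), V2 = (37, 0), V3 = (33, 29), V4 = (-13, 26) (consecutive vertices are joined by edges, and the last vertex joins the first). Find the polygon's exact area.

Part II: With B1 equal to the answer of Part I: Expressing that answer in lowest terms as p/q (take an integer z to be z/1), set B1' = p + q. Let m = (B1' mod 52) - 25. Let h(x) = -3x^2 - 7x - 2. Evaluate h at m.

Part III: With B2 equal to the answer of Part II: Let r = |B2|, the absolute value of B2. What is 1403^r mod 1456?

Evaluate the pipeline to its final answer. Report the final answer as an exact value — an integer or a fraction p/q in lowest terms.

Part I: cross terms: (22*0 - 37*-32)=1184, (37*29 - 33*0)=1073, (33*26 - -13*29)=1235, (-13*-32 - 22*26)=-156; twice the area = |3336| = 3336; area = 1668; answer 1668
Part II: B1 = 1668; threaded value p + q = 1669; m = -20; -3*(-20)^2 - 7*(-20)^1 - 2 = (-1200) + (140) + (-2) = -1062; answer -1062
Part III: B2 = -1062; r = 1062; squarings mod 1456: 1403^1=1403, 1403^2=1353, 1403^4=417, 1403^8=625, 1403^16=417, 1403^32=625, 1403^64=417, 1403^128=625, 1403^256=417, 1403^512=625, 1403^1024=417; 1403^1062 = 1403^2 * 1403^4 * 1403^32 * 1403^1024 = 729 (mod 1456); answer 729

729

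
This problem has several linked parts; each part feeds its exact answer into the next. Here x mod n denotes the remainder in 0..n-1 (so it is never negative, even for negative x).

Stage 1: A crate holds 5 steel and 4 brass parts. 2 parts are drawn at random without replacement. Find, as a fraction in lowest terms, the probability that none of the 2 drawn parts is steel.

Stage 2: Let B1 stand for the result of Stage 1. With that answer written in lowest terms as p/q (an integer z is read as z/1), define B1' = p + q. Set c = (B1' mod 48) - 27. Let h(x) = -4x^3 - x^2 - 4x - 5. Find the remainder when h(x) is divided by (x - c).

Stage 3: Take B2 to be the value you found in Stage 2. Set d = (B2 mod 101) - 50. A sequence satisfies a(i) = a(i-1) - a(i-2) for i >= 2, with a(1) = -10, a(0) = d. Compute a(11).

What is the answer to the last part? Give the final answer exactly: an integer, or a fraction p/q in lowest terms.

22

Stage 1: total draws C(9,2) = 36; favorable C(4,2) = 6; P = 1/6; answer 1/6
Stage 2: B1 = 1/6; threaded value p + q = 7; c = -20; remainder = value at the root: -4*(-20)^3 - 1*(-20)^2 - 4*(-20)^1 - 5 = (32000) + (-400) + (80) + (-5) = 31675; answer 31675
Stage 3: B2 = 31675; d = 12; a(2) = 1*(-10) - 1*(12) = -22; iterating: a(2)=-22, a(3)=-12, a(4)=10, a(5)=22, a(6)=12, a(7)=-10, a(8)=-22, a(9)=-12, a(10)=10, a(11)=22; answer 22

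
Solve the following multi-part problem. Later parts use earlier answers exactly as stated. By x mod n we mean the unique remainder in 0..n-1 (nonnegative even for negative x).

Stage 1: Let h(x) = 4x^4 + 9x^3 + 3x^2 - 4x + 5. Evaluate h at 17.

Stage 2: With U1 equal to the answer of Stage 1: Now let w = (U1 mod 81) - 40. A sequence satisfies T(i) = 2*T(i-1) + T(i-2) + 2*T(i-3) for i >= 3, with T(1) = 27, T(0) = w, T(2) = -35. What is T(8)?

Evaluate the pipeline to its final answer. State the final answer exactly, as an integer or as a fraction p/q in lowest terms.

-7431

Stage 1: 4*(17)^4 + 9*(17)^3 + 3*(17)^2 - 4*(17)^1 + 5 = (334084) + (44217) + (867) + (-68) + (5) = 379105; answer 379105
Stage 2: U1 = 379105; w = -15; T(3) = 2*(-35) + 1*(27) + 2*(-15) = -73; iterating: T(3)=-73, T(4)=-127, T(5)=-397, T(6)=-1067, T(7)=-2785, T(8)=-7431; answer -7431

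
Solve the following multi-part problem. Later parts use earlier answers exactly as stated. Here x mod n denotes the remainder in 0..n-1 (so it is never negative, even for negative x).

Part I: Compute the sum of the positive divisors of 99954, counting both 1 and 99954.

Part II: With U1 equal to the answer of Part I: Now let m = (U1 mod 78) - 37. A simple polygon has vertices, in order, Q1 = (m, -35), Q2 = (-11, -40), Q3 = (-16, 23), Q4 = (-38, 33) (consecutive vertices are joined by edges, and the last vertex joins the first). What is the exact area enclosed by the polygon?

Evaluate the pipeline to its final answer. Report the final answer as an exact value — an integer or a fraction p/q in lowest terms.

Part I: 99954 = 2 * 3^4 * 617; sigma = (1 + 2) * (1 + 3 + 9 + 27 + 81) * (1 + 617) = 3 * 121 * 618 = 224334; answer 224334
Part II: U1 = 224334; m = -31; cross terms: (-31*-40 - -11*-35)=855, (-11*23 - -16*-40)=-893, (-16*33 - -38*23)=346, (-38*-35 - -31*33)=2353; twice the area = |2661| = 2661; area = 2661/2; answer 2661/2

2661/2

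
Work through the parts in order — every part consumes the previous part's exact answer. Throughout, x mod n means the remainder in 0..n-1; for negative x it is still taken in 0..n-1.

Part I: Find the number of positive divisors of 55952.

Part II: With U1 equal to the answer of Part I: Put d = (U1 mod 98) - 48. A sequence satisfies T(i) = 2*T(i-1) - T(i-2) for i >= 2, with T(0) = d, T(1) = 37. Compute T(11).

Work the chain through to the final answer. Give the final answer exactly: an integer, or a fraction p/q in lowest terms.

Part I: 55952 = 2^4 * 13 * 269; number of divisors = (4+1) * (1+1) * (1+1) = 20; answer 20
Part II: U1 = 20; d = -28; T(2) = 2*(37) - 1*(-28) = 102; iterating: T(2)=102, T(3)=167, T(4)=232, T(5)=297, T(6)=362, T(7)=427, T(8)=492, T(9)=557, T(10)=622, T(11)=687; answer 687

687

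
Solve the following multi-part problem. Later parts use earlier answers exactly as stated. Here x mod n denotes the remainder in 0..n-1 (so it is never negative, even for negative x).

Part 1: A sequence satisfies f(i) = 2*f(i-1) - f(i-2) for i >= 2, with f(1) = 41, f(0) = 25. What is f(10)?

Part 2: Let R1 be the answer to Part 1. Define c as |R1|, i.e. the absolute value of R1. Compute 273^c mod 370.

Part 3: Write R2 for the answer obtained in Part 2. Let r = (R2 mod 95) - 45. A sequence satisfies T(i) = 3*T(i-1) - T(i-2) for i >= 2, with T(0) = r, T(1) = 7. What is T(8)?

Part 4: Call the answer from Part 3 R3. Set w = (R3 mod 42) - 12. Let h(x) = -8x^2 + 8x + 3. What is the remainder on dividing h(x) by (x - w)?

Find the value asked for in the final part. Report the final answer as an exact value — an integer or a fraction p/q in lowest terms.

Part 1: f(2) = 2*(41) - 1*(25) = 57; iterating: f(2)=57, f(3)=73, f(4)=89, f(5)=105, f(6)=121, f(7)=137, f(8)=153, f(9)=169, f(10)=185; answer 185
Part 2: R1 = 185; c = 185; squarings mod 370: 273^1=273, 273^2=159, 273^4=121, 273^8=211, 273^16=121, 273^32=211, 273^64=121, 273^128=211; 273^185 = 273^1 * 273^8 * 273^16 * 273^32 * 273^128 = 103 (mod 370); answer 103
Part 3: R2 = 103; r = -37; T(2) = 3*(7) - 1*(-37) = 58; iterating: T(2)=58, T(3)=167, T(4)=443, T(5)=1162, T(6)=3043, T(7)=7967, T(8)=20858; answer 20858
Part 4: R3 = 20858; w = 14; remainder = value at the root: -8*(14)^2 + 8*(14)^1 + 3 = (-1568) + (112) + (3) = -1453; answer -1453

-1453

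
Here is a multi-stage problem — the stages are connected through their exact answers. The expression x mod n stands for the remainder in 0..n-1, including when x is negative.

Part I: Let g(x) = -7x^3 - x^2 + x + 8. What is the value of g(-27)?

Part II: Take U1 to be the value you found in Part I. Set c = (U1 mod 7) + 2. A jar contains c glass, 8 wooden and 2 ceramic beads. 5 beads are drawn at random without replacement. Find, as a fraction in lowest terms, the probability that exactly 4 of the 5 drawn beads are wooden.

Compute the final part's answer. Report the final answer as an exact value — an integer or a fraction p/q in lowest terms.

Part I: -7*(-27)^3 - 1*(-27)^2 + 1*(-27)^1 + 8 = (137781) + (-729) + (-27) + (8) = 137033; answer 137033
Part II: U1 = 137033; c = 3; total draws C(13,5) = 1287; favorable C(8,4)*C(5,1) = 350; P = 350/1287; answer 350/1287

350/1287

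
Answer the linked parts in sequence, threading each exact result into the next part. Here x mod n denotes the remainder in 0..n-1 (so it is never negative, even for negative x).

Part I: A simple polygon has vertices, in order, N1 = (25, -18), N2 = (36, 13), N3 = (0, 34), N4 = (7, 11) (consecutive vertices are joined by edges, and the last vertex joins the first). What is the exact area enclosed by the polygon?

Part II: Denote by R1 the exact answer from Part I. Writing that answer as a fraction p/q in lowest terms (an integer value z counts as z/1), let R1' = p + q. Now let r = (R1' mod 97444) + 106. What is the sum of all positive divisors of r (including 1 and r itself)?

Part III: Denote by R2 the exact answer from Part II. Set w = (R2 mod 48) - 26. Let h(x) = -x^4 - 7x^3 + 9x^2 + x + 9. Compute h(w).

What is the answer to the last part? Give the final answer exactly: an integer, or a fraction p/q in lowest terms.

-16081

Part I: cross terms: (25*13 - 36*-18)=973, (36*34 - 0*13)=1224, (0*11 - 7*34)=-238, (7*-18 - 25*11)=-401; twice the area = |1558| = 1558; area = 779; answer 779
Part II: R1 = 779; threaded value p + q = 780; r = 886; 886 = 2 * 443; sigma = (1 + 2) * (1 + 443) = 3 * 444 = 1332; answer 1332
Part III: R2 = 1332; w = 10; -1*(10)^4 - 7*(10)^3 + 9*(10)^2 + 1*(10)^1 + 9 = (-10000) + (-7000) + (900) + (10) + (9) = -16081; answer -16081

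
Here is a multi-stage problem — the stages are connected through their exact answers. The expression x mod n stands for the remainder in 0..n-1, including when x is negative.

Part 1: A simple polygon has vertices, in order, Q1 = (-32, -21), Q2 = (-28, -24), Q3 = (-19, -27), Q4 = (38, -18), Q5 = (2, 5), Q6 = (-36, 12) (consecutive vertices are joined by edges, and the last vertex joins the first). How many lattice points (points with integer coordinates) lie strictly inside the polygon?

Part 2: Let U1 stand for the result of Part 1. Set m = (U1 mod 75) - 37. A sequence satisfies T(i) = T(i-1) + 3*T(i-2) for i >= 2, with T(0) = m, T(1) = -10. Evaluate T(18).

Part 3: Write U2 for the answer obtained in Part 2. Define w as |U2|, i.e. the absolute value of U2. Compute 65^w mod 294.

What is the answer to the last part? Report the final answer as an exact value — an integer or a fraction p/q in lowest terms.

Part 1: cross terms: (-32*-24 - -28*-21)=180, (-28*-27 - -19*-24)=300, (-19*-18 - 38*-27)=1368, (38*5 - 2*-18)=226, (2*12 - -36*5)=204, (-36*-21 - -32*12)=1140; twice the area = |3418| = 3418; area = 1709; boundary points = 1 + 3 + 3 + 1 + 1 + 1 = 10; strictly interior points = area - boundary/2 + 1 = 1705; answer 1705
Part 2: U1 = 1705; m = 18; T(2) = 1*(-10) + 3*(18) = 44; iterating: T(2)=44, T(3)=14, T(4)=146, T(5)=188, T(6)=626, T(7)=1190, T(8)=3068, T(9)=6638, T(10)=15842, T(11)=35756, T(12)=83282, T(13)=190550, T(14)=440396, T(15)=1012046, T(16)=2333234, T(17)=5369372, T(18)=12369074; answer 12369074
Part 3: U2 = 12369074; w = 12369074; squarings mod 294: 65^1=65, 65^2=109, 65^4=121, 65^8=235, 65^16=247, 65^32=151, 65^64=163, 65^128=109, 65^256=121, 65^512=235, 65^1024=247, 65^2048=151, 65^4096=163, 65^8192=109, 65^16384=121, 65^32768=235, 65^65536=247, 65^131072=151, 65^262144=163, 65^524288=109, 65^1048576=121, 65^2097152=235, 65^4194304=247, 65^8388608=151; 65^12369074 = 65^2 * 65^16 * 65^32 * 65^128 * 65^1024 * 65^2048 * 65^4096 * 65^8192 * 65^32768 * 65^262144 * 65^524288 * 65^1048576 * 65^2097152 * 65^8388608 = 151 (mod 294); answer 151

151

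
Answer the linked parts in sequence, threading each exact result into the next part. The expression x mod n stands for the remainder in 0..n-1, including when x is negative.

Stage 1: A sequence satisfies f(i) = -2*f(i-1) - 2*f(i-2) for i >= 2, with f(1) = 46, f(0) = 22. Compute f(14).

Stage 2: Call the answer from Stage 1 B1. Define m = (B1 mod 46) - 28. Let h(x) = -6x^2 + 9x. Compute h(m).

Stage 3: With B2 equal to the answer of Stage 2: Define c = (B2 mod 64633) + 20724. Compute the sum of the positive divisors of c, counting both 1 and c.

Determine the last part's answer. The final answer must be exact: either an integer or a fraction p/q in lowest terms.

96900

Stage 1: f(2) = -2*(46) - 2*(22) = -136; iterating: f(2)=-136, f(3)=180, f(4)=-88, f(5)=-184, f(6)=544, f(7)=-720, f(8)=352, f(9)=736, f(10)=-2176, f(11)=2880, f(12)=-1408, f(13)=-2944, f(14)=8704; answer 8704
Stage 2: B1 = 8704; m = -18; -6*(-18)^2 + 9*(-18)^1 = (-1944) + (-162) = -2106; answer -2106
Stage 3: B2 = -2106; c = 83251; 83251 = 7^2 * 1699; sigma = (1 + 7 + 49) * (1 + 1699) = 57 * 1700 = 96900; answer 96900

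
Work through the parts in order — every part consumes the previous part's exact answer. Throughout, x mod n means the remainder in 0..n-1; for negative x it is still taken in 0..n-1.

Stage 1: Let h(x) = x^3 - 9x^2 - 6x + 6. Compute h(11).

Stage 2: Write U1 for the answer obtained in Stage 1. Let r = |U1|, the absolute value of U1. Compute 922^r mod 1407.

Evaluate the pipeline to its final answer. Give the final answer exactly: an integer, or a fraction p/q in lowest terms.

4

Stage 1: 1*(11)^3 - 9*(11)^2 - 6*(11)^1 + 6 = (1331) + (-1089) + (-66) + (6) = 182; answer 182
Stage 2: U1 = 182; r = 182; squarings mod 1407: 922^1=922, 922^2=256, 922^4=814, 922^8=1306, 922^16=352, 922^32=88, 922^64=709, 922^128=382; 922^182 = 922^2 * 922^4 * 922^16 * 922^32 * 922^128 = 4 (mod 1407); answer 4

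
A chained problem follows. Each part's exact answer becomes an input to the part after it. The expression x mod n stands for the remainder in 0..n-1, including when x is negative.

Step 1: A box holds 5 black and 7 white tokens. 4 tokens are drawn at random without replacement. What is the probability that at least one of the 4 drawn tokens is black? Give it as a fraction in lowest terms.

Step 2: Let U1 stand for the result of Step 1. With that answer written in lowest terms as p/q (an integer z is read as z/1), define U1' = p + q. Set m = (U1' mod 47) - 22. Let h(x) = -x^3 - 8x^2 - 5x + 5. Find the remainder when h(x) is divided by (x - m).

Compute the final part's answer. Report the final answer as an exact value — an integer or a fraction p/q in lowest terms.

4071

Step 1: total draws C(12,4) = 495; complement C(7,4) = 35; favorable 495 - 35 = 460; P = 92/99; answer 92/99
Step 2: U1 = 92/99; threaded value p + q = 191; m = -19; remainder = value at the root: -1*(-19)^3 - 8*(-19)^2 - 5*(-19)^1 + 5 = (6859) + (-2888) + (95) + (5) = 4071; answer 4071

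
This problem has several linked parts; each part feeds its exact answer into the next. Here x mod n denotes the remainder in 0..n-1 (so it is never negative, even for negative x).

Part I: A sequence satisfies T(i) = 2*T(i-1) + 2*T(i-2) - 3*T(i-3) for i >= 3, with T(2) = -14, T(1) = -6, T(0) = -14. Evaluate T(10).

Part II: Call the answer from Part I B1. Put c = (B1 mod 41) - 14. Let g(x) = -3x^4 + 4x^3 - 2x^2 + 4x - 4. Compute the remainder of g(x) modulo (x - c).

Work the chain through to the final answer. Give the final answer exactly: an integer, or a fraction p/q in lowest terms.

Part I: T(3) = 2*(-14) + 2*(-6) - 3*(-14) = 2; iterating: T(3)=2, T(4)=-6, T(5)=34, T(6)=50, T(7)=186, T(8)=370, T(9)=962, T(10)=2106; answer 2106
Part II: B1 = 2106; c = 1; remainder = value at the root: -3*(1)^4 + 4*(1)^3 - 2*(1)^2 + 4*(1)^1 - 4 = (-3) + (4) + (-2) + (4) + (-4) = -1; answer -1

-1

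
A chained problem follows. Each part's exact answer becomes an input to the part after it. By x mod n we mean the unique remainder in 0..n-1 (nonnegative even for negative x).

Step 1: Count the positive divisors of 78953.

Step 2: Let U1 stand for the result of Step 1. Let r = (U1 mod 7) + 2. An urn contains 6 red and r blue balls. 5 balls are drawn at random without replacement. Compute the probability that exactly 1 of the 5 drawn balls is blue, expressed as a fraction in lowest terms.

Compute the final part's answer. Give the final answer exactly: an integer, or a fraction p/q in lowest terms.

Step 1: 78953 = 7 * 11279; number of divisors = (1+1) * (1+1) = 4; answer 4
Step 2: U1 = 4; r = 6; total draws C(12,5) = 792; favorable C(6,1)*C(6,4) = 90; P = 5/44; answer 5/44

5/44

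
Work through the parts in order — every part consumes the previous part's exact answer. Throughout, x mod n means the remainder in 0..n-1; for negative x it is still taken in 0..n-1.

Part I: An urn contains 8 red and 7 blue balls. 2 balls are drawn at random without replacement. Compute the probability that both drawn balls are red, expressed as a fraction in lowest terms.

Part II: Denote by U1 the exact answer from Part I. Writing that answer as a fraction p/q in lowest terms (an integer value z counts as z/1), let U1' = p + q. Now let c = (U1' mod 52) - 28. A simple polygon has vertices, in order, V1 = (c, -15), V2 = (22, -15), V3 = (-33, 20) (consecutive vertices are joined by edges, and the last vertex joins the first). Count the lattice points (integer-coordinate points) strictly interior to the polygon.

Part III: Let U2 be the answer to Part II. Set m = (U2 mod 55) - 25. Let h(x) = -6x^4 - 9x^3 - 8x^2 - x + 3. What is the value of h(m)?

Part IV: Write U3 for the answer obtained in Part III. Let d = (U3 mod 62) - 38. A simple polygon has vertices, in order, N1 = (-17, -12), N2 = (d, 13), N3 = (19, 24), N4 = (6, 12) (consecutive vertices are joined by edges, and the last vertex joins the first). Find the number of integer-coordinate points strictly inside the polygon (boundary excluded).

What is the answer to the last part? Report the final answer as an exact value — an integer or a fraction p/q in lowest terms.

683

Part I: total draws C(15,2) = 105; favorable C(8,2) = 28; P = 4/15; answer 4/15
Part II: U1 = 4/15; threaded value p + q = 19; c = -9; cross terms: (-9*-15 - 22*-15)=465, (22*20 - -33*-15)=-55, (-33*-15 - -9*20)=675; twice the area = |1085| = 1085; area = 1085/2; boundary points = 31 + 5 + 1 = 37; strictly interior points = area - boundary/2 + 1 = 525; answer 525
Part III: U2 = 525; m = 5; -6*(5)^4 - 9*(5)^3 - 8*(5)^2 - 1*(5)^1 + 3 = (-3750) + (-1125) + (-200) + (-5) + (3) = -5077; answer -5077
Part IV: U3 = -5077; d = -31; cross terms: (-17*13 - -31*-12)=-593, (-31*24 - 19*13)=-991, (19*12 - 6*24)=84, (6*-12 - -17*12)=132; twice the area = |-1368| = 1368; area = 684; boundary points = 1 + 1 + 1 + 1 = 4; strictly interior points = area - boundary/2 + 1 = 683; answer 683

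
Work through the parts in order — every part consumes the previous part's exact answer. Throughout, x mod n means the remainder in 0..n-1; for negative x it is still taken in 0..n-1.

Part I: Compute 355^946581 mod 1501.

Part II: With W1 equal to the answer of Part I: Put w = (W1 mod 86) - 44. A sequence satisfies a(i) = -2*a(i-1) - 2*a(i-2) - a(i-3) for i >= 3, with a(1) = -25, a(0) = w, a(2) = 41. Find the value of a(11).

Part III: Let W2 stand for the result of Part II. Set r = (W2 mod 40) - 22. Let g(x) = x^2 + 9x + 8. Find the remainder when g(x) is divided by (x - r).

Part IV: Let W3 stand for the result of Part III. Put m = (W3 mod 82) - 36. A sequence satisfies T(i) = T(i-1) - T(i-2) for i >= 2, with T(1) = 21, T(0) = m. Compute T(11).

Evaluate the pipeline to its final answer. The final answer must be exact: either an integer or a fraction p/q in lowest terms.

Part I: squarings mod 1501: 355^1=355, 355^2=1442, 355^4=479, 355^8=1289, 355^16=1415, 355^32=1392, 355^64=1374, 355^128=1119, 355^256=327, 355^512=358, 355^1024=579, 355^2048=518, 355^4096=1146, 355^8192=1442, 355^16384=479, 355^32768=1289, 355^65536=1415, 355^131072=1392, 355^262144=1374, 355^524288=1119; 355^946581 = 355^1 * 355^4 * 355^16 * 355^128 * 355^256 * 355^4096 * 355^8192 * 355^16384 * 355^131072 * 355^262144 * 355^524288 = 1376 (mod 1501); answer 1376
Part II: W1 = 1376; w = -44; a(3) = -2*(41) - 2*(-25) - 1*(-44) = 12; iterating: a(3)=12, a(4)=-81, a(5)=97, a(6)=-44, a(7)=-25, a(8)=41, a(9)=12, a(10)=-81, a(11)=97; answer 97
Part III: W2 = 97; r = -5; remainder = value at the root: 1*(-5)^2 + 9*(-5)^1 + 8 = (25) + (-45) + (8) = -12; answer -12
Part IV: W3 = -12; m = 34; T(2) = 1*(21) - 1*(34) = -13; iterating: T(2)=-13, T(3)=-34, T(4)=-21, T(5)=13, T(6)=34, T(7)=21, T(8)=-13, T(9)=-34, T(10)=-21, T(11)=13; answer 13

13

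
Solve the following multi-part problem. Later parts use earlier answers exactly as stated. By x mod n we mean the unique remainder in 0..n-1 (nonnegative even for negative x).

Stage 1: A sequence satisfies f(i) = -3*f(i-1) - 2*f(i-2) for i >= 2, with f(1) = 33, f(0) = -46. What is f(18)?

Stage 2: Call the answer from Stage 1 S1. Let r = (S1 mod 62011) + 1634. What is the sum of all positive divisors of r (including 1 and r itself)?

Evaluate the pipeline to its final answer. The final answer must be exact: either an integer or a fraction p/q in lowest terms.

68096

Stage 1: f(2) = -3*(33) - 2*(-46) = -7; iterating: f(2)=-7, f(3)=-45, f(4)=149, f(5)=-357, f(6)=773, f(7)=-1605, f(8)=3269, f(9)=-6597, f(10)=13253, f(11)=-26565, f(12)=53189, f(13)=-106437, f(14)=212933, f(15)=-425925, f(16)=851909, f(17)=-1703877, f(18)=3407813; answer 3407813
Stage 2: S1 = 3407813; r = 60853; 60853 = 13 * 31 * 151; sigma = (1 + 13) * (1 + 31) * (1 + 151) = 14 * 32 * 152 = 68096; answer 68096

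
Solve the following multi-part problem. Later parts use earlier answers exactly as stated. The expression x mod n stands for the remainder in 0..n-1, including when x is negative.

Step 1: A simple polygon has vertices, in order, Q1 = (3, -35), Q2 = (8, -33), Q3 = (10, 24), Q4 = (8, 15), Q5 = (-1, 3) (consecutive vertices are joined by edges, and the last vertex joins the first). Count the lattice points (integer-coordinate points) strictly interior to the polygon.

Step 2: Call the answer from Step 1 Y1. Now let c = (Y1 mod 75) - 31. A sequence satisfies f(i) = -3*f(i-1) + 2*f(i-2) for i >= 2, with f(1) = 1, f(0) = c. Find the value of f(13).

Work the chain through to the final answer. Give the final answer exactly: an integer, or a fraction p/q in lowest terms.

Step 1: cross terms: (3*-33 - 8*-35)=181, (8*24 - 10*-33)=522, (10*15 - 8*24)=-42, (8*3 - -1*15)=39, (-1*-35 - 3*3)=26; twice the area = |726| = 726; area = 363; boundary points = 1 + 1 + 1 + 3 + 2 = 8; strictly interior points = area - boundary/2 + 1 = 360; answer 360
Step 2: Y1 = 360; c = 29; f(2) = -3*(1) + 2*(29) = 55; iterating: f(2)=55, f(3)=-163, f(4)=599, f(5)=-2123, f(6)=7567, f(7)=-26947, f(8)=95975, f(9)=-341819, f(10)=1217407, f(11)=-4335859, f(12)=15442391, f(13)=-54998891; answer -54998891

-54998891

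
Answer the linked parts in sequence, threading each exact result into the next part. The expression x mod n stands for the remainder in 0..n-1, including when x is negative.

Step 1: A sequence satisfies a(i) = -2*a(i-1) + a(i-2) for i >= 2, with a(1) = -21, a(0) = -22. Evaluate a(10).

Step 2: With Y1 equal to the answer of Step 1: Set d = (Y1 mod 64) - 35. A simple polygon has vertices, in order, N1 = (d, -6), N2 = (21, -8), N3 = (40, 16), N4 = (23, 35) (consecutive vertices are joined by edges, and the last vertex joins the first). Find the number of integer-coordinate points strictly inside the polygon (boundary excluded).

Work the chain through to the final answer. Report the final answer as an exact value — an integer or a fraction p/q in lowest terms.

Step 1: a(2) = -2*(-21) + 1*(-22) = 20; iterating: a(2)=20, a(3)=-61, a(4)=142, a(5)=-345, a(6)=832, a(7)=-2009, a(8)=4850, a(9)=-11709, a(10)=28268; answer 28268
Step 2: Y1 = 28268; d = 9; cross terms: (9*-8 - 21*-6)=54, (21*16 - 40*-8)=656, (40*35 - 23*16)=1032, (23*-6 - 9*35)=-453; twice the area = |1289| = 1289; area = 1289/2; boundary points = 2 + 1 + 1 + 1 = 5; strictly interior points = area - boundary/2 + 1 = 643; answer 643

643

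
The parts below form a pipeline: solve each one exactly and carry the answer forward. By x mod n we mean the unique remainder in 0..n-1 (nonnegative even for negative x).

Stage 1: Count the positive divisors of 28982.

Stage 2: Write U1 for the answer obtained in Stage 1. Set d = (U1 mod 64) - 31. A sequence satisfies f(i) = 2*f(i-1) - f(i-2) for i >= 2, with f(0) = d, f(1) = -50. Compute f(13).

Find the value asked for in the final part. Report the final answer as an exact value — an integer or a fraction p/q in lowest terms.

-374

Stage 1: 28982 = 2 * 43 * 337; number of divisors = (1+1) * (1+1) * (1+1) = 8; answer 8
Stage 2: U1 = 8; d = -23; f(2) = 2*(-50) - 1*(-23) = -77; iterating: f(2)=-77, f(3)=-104, f(4)=-131, f(5)=-158, f(6)=-185, f(7)=-212, f(8)=-239, f(9)=-266, f(10)=-293, f(11)=-320, f(12)=-347, f(13)=-374; answer -374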